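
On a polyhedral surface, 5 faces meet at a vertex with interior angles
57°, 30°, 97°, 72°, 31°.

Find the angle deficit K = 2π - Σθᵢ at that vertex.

Sum of angles = 287°. K = 360° - 287° = 73° = 73π/180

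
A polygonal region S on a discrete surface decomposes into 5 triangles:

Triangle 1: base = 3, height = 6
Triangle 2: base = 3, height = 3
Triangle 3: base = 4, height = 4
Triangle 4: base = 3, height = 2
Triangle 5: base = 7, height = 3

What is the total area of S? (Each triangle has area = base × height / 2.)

(1/2)×3×6 + (1/2)×3×3 + (1/2)×4×4 + (1/2)×3×2 + (1/2)×7×3 = 35.0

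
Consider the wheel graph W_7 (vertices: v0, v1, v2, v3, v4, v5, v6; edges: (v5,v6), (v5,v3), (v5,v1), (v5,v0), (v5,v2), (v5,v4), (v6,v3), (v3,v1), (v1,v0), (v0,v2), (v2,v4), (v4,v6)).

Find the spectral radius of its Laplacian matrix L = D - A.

The wheel W_7 is the join K_1 ∨ C_6 (a hub joined to every vertex of a cycle of length 6). For a join G ∨ H (G on p vertices, H on q vertices) the Laplacian spectrum is 0, p+q, the eigenvalues of L(G) other than one 0 each shifted by +q, and the eigenvalues of L(H) other than one 0 each shifted by +p. With G = K_1 (p = 1, nothing left after dropping its 0) and H = C_6 (q = 6, eigenvalues 2 − 2cos(2πk/6), k = 0, …, 5; drop k = 0), the spectrum of W_7 is 0, 7, and 1 + (2 − 2cos(2πk/6)) = 3 − 2cos(2πk/6) for k = 1, …, 5:
k=1: 3 − 2cos(π/3) = 2.0; k=2: 3 − 2cos(2π/3) = 4.0; k=3: 3 − 2cos(π) = 5.0; k=4: 3 − 2cos(4π/3) = 4.0; k=5: 3 − 2cos(5π/3) = 2.0.
Laplacian eigenvalues: [0.0, 2.0, 2.0, 4.0, 4.0, 5.0, 7.0]. Largest eigenvalue (spectral radius) = 7.0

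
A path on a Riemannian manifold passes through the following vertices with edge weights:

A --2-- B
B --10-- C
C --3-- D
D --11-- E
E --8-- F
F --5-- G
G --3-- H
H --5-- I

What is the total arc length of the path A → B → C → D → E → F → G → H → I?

Arc length = 2 + 10 + 3 + 11 + 8 + 5 + 3 + 5 = 47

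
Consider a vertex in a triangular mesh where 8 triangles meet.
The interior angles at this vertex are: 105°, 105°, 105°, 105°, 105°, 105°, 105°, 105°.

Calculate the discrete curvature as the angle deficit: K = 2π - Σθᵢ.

Sum of angles = 840°. K = 360° - 840° = -480°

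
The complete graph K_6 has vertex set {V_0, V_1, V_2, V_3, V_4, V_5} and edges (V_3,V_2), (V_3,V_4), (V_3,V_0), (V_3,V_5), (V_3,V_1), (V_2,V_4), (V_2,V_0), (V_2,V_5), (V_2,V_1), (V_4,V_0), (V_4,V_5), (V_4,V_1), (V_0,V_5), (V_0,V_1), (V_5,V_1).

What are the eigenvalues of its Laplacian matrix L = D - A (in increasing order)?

For the complete graph K_n, L = nI − J (J = all-ones matrix). J has eigenvalues n (once, eigenvector 𝟙) and 0 (multiplicity n−1), so L has eigenvalues 0 (once) and n (multiplicity n−1). Here n = 6: eigenvalue 0 once and 6 with multiplicity 5.
Laplacian eigenvalues (increasing order): [0.0, 6.0, 6.0, 6.0, 6.0, 6.0]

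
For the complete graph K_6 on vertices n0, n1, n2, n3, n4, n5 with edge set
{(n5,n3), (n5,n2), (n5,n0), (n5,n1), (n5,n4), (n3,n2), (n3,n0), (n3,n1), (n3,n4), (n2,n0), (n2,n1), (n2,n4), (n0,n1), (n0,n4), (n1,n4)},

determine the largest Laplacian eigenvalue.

For the complete graph K_n, L = nI − J (J = all-ones matrix). J has eigenvalues n (once, eigenvector 𝟙) and 0 (multiplicity n−1), so L has eigenvalues 0 (once) and n (multiplicity n−1). Here n = 6: eigenvalue 0 once and 6 with multiplicity 5.
Laplacian eigenvalues: [0.0, 6.0, 6.0, 6.0, 6.0, 6.0]. Largest eigenvalue (spectral radius) = 6.0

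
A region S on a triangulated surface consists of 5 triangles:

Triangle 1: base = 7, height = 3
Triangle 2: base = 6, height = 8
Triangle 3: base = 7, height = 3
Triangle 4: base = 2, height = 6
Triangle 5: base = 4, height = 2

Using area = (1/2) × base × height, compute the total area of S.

(1/2)×7×3 + (1/2)×6×8 + (1/2)×7×3 + (1/2)×2×6 + (1/2)×4×2 = 55.0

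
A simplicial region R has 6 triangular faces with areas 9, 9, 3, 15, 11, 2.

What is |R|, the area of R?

9 + 9 + 3 + 15 + 11 + 2 = 49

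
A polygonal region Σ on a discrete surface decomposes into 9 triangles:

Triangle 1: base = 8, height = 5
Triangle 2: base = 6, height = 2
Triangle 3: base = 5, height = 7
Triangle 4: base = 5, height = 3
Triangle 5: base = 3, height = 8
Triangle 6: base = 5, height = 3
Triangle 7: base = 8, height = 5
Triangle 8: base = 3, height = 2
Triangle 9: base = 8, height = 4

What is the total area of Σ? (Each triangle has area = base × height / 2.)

(1/2)×8×5 + (1/2)×6×2 + (1/2)×5×7 + (1/2)×5×3 + (1/2)×3×8 + (1/2)×5×3 + (1/2)×8×5 + (1/2)×3×2 + (1/2)×8×4 = 109.5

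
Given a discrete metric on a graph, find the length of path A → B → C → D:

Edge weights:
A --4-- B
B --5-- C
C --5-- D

Arc length = 4 + 5 + 5 = 14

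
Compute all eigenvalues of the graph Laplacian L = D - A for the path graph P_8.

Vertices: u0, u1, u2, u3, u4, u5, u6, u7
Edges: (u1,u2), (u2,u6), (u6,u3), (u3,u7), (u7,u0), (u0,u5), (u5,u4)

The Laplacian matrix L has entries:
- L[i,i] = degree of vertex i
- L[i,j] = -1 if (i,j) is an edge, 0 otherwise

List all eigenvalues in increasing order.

The path graph P_n has Laplacian eigenvalues λ_k = 2 − 2cos(kπ/n), k = 0, 1, …, n−1. Here n = 8:
k=0: 2 − 2cos(0) = 0.0; k=1: 2 − 2cos(π/8) = 0.1522; k=2: 2 − 2cos(π/4) = 0.5858; k=3: 2 − 2cos(3π/8) = 1.2346; k=4: 2 − 2cos(π/2) = 2.0; k=5: 2 − 2cos(5π/8) = 2.7654; k=6: 2 − 2cos(3π/4) = 3.4142; k=7: 2 − 2cos(7π/8) = 3.8478.
Laplacian eigenvalues (increasing order): [0.0, 0.1522, 0.5858, 1.2346, 2.0, 2.7654, 3.4142, 3.8478]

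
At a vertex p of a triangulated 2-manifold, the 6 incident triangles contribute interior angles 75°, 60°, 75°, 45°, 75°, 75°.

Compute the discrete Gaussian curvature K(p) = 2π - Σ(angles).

Sum of angles = 405°. K = 360° - 405° = -45° = -π/4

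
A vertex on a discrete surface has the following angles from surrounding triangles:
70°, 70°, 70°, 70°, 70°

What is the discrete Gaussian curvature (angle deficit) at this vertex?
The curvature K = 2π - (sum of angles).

Sum of angles = 350°. K = 360° - 350° = 10° = π/18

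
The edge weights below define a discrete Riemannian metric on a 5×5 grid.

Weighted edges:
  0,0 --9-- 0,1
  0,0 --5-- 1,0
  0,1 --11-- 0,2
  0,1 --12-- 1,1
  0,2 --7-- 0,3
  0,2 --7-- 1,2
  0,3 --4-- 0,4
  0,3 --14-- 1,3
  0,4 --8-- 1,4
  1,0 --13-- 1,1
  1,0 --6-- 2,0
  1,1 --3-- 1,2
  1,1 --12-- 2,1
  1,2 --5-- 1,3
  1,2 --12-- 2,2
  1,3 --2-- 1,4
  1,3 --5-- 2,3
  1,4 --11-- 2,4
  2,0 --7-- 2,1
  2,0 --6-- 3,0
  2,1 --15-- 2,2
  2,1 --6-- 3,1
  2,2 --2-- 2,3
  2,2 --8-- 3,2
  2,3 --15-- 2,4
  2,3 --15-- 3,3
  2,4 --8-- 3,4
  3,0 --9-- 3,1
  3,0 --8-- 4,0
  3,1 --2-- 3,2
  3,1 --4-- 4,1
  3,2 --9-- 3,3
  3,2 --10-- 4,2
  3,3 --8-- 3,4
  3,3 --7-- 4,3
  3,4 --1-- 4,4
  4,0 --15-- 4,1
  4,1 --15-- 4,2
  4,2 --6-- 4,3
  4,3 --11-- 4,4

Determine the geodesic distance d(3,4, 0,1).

Shortest path: 3,4 → 2,4 → 1,4 → 1,3 → 1,2 → 1,1 → 0,1, total weight = 41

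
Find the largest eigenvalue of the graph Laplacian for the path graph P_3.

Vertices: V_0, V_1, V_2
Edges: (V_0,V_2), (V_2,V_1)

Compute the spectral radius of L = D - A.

The path graph P_n has Laplacian eigenvalues λ_k = 2 − 2cos(kπ/n), k = 0, 1, …, n−1. Here n = 3:
k=0: 2 − 2cos(0) = 0.0; k=1: 2 − 2cos(π/3) = 1.0; k=2: 2 − 2cos(2π/3) = 3.0.
Laplacian eigenvalues: [0.0, 1.0, 3.0]. Largest eigenvalue (spectral radius) = 3.0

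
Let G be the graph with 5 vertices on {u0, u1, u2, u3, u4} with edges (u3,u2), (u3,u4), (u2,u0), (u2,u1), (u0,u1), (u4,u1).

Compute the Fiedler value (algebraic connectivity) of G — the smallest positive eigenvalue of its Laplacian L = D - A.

Degrees: deg(u0) = 2, deg(u1) = 3, deg(u2) = 3, deg(u3) = 2, deg(u4) = 2.
L = D − A with rows/columns ordered (u0, u1, u2, u3, u4):
  [ 2, -1, -1,  0,  0]
  [-1,  3, -1,  0, -1]
  [-1, -1,  3, -1,  0]
  [ 0,  0, -1,  2, -1]
  [ 0, -1,  0, -1,  2]
Characteristic polynomial: det(λI − L) = λ(λ² − 5λ + 5)(λ² − 7λ + 11).
Roots: λ = 0; (λ² − 5λ + 5) = 0 ⇒ λ = (5 ± √5)/2 ≈ 1.382, 3.618; (λ² − 7λ + 11) = 0 ⇒ λ = (7 ± √5)/2 ≈ 2.382, 4.618.
(Check: the roots sum (with multiplicity) to 12, matching trace L = Σdeg = 2·6 = 12.)
Laplacian eigenvalues: [0.0, 1.382, 2.382, 3.618, 4.618]. Algebraic connectivity (smallest non-zero eigenvalue) = 1.382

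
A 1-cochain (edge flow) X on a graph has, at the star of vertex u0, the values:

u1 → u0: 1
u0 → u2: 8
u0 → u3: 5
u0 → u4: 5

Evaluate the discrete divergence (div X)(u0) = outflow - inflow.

Divergence = sum of outgoing flows = (-1) + 8 + 5 + 5 = 17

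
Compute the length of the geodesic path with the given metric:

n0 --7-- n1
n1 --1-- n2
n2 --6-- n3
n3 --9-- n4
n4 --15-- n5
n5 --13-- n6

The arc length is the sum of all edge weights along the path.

Arc length = 7 + 1 + 6 + 9 + 15 + 13 = 51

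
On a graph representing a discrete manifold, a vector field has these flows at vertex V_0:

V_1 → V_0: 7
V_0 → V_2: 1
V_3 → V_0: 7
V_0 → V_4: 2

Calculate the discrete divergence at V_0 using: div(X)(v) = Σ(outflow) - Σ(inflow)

Divergence = sum of outgoing flows = (-7) + 1 + (-7) + 2 = -11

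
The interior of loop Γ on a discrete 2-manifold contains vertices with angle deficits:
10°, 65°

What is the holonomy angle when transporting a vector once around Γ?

Holonomy = total enclosed curvature = 10° + 65° = 75°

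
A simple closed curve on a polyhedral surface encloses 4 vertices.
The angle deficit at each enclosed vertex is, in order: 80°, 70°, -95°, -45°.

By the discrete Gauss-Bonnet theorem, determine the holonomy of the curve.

Holonomy = total enclosed curvature = 80° + 70° + (-95°) + (-45°) = 10°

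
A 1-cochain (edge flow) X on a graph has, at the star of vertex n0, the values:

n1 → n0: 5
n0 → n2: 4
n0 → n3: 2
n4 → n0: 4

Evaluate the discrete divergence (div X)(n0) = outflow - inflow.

Divergence = sum of outgoing flows = (-5) + 4 + 2 + (-4) = -3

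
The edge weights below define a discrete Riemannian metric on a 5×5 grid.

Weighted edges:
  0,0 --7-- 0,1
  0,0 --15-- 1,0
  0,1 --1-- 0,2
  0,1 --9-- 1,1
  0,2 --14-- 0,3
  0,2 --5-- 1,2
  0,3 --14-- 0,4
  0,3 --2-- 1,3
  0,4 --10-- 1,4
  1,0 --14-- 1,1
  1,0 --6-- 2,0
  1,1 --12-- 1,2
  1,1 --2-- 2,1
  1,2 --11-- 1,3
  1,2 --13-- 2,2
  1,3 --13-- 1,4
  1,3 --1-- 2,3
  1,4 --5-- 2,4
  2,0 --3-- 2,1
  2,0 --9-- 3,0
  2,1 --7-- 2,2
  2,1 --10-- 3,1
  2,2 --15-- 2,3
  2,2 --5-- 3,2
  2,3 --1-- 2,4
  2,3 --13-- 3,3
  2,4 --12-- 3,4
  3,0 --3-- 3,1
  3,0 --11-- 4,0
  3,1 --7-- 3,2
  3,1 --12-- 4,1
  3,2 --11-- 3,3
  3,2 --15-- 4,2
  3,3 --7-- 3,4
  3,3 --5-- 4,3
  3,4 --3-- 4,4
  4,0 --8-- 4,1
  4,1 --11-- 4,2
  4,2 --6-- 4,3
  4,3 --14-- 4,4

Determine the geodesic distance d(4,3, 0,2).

Shortest path: 4,3 → 3,3 → 2,3 → 1,3 → 0,3 → 0,2, total weight = 35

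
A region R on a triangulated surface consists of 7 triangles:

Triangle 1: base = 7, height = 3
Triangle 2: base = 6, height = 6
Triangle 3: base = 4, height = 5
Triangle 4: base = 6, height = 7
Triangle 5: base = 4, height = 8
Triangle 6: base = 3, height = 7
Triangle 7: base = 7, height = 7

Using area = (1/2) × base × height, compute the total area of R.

(1/2)×7×3 + (1/2)×6×6 + (1/2)×4×5 + (1/2)×6×7 + (1/2)×4×8 + (1/2)×3×7 + (1/2)×7×7 = 110.5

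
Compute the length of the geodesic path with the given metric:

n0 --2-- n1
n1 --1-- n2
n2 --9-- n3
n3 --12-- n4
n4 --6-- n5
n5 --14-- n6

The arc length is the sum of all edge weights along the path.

Arc length = 2 + 1 + 9 + 12 + 6 + 14 = 44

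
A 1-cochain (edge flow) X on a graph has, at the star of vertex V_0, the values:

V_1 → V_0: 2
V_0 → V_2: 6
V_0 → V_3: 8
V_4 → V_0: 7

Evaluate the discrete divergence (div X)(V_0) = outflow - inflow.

Divergence = sum of outgoing flows = (-2) + 6 + 8 + (-7) = 5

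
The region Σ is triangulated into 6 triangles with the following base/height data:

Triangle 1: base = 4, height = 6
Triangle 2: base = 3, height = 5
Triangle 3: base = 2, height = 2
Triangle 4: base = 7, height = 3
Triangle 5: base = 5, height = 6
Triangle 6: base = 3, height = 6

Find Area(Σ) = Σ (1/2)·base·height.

(1/2)×4×6 + (1/2)×3×5 + (1/2)×2×2 + (1/2)×7×3 + (1/2)×5×6 + (1/2)×3×6 = 56.0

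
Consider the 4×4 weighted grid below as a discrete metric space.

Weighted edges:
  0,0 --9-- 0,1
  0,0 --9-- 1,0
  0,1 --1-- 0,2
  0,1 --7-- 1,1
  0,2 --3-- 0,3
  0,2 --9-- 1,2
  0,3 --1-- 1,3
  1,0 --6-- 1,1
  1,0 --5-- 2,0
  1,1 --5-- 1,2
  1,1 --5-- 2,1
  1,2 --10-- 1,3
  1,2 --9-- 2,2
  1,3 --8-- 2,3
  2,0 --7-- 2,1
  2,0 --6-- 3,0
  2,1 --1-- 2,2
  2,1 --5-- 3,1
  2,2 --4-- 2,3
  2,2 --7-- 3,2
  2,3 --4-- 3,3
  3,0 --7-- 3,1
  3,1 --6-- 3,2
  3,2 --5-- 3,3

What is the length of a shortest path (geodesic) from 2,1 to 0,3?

Shortest path: 2,1 → 2,2 → 2,3 → 1,3 → 0,3, total weight = 14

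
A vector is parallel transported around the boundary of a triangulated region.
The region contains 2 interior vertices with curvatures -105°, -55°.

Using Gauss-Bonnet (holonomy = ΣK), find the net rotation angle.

Holonomy = total enclosed curvature = (-105°) + (-55°) = -160°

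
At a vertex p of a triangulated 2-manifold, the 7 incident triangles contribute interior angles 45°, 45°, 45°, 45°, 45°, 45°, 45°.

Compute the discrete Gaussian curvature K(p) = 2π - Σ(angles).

Sum of angles = 315°. K = 360° - 315° = 45°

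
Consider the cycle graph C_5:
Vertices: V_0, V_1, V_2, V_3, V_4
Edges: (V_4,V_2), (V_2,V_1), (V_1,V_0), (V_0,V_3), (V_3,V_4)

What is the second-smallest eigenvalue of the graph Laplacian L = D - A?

The cycle graph C_n has Laplacian eigenvalues λ_k = 2 − 2cos(2πk/n), k = 0, 1, …, n−1. Here n = 5:
k=0: 2 − 2cos(0) = 0.0; k=1: 2 − 2cos(2π/5) = 1.382; k=2: 2 − 2cos(4π/5) = 3.618; k=3: 2 − 2cos(6π/5) = 3.618; k=4: 2 − 2cos(8π/5) = 1.382.
Laplacian eigenvalues: [0.0, 1.382, 1.382, 3.618, 3.618]. Algebraic connectivity (smallest non-zero eigenvalue) = 1.382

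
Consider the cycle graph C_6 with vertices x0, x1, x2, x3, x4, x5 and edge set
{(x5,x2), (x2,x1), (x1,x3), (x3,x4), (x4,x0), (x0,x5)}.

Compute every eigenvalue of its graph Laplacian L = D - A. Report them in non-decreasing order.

The cycle graph C_n has Laplacian eigenvalues λ_k = 2 − 2cos(2πk/n), k = 0, 1, …, n−1. Here n = 6:
k=0: 2 − 2cos(0) = 0.0; k=1: 2 − 2cos(π/3) = 1.0; k=2: 2 − 2cos(2π/3) = 3.0; k=3: 2 − 2cos(π) = 4.0; k=4: 2 − 2cos(4π/3) = 3.0; k=5: 2 − 2cos(5π/3) = 1.0.
Laplacian eigenvalues (increasing order): [0.0, 1.0, 1.0, 3.0, 3.0, 4.0]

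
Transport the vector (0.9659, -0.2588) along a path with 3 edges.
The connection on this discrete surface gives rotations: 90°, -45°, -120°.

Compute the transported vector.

Total rotation: 90° + (-45°) + (-120°) = -75°. Final vector: (0, -1)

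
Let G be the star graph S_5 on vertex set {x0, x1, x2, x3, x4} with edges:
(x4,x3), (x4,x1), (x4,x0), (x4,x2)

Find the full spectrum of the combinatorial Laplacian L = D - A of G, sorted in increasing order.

The star S_5 is the complete bipartite graph K_{1,4} (one hub of degree 4, 4 leaves of degree 1). The Laplacian spectrum of K_{p,q} is 0, p (multiplicity q−1), q (multiplicity p−1), p+q. With p = 1, q = 4: 0 once, 1 with multiplicity 3, and 5 once. (Check: trace L = sum of degrees = 8 = 3·1 + 5.)
Laplacian eigenvalues (increasing order): [0.0, 1.0, 1.0, 1.0, 5.0]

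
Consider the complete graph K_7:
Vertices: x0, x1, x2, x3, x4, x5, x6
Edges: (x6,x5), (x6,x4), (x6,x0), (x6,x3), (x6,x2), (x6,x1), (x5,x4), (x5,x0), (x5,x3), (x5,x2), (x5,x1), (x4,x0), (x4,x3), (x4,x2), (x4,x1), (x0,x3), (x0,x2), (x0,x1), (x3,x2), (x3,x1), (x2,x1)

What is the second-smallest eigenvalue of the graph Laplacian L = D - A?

For the complete graph K_n, L = nI − J (J = all-ones matrix). J has eigenvalues n (once, eigenvector 𝟙) and 0 (multiplicity n−1), so L has eigenvalues 0 (once) and n (multiplicity n−1). Here n = 7: eigenvalue 0 once and 7 with multiplicity 6.
Laplacian eigenvalues: [0.0, 7.0, 7.0, 7.0, 7.0, 7.0, 7.0]. Algebraic connectivity (smallest non-zero eigenvalue) = 7.0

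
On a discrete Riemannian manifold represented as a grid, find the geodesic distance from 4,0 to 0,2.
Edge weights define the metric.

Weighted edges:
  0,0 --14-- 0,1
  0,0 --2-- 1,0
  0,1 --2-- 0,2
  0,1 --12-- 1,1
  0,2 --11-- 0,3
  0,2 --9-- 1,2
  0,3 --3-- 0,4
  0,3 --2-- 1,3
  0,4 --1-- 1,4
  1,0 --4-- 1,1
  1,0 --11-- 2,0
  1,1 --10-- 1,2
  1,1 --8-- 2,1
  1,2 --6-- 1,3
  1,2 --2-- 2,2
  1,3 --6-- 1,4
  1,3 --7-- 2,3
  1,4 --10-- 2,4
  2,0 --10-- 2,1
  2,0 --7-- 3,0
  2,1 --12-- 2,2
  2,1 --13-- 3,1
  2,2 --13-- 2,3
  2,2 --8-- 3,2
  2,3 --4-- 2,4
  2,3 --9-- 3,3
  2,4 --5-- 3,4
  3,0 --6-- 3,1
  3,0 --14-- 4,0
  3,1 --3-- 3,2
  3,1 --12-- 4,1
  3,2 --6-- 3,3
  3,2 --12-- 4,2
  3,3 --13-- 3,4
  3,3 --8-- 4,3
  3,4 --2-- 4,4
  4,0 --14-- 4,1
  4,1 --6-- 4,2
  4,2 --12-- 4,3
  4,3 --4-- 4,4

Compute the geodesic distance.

Shortest path: 4,0 → 3,0 → 3,1 → 3,2 → 2,2 → 1,2 → 0,2, total weight = 42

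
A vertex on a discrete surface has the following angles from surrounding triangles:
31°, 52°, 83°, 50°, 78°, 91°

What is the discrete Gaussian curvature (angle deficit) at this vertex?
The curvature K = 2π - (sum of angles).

Sum of angles = 385°. K = 360° - 385° = -25° = -5π/36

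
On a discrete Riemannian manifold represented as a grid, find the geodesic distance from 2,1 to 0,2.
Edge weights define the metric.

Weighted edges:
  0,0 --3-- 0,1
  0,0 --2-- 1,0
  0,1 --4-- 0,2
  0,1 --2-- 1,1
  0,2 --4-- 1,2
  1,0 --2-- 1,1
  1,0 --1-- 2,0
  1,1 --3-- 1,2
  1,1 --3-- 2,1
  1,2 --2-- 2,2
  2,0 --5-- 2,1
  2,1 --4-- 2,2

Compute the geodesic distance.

Shortest path: 2,1 → 1,1 → 0,1 → 0,2, total weight = 9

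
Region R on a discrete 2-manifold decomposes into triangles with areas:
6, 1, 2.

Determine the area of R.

6 + 1 + 2 = 9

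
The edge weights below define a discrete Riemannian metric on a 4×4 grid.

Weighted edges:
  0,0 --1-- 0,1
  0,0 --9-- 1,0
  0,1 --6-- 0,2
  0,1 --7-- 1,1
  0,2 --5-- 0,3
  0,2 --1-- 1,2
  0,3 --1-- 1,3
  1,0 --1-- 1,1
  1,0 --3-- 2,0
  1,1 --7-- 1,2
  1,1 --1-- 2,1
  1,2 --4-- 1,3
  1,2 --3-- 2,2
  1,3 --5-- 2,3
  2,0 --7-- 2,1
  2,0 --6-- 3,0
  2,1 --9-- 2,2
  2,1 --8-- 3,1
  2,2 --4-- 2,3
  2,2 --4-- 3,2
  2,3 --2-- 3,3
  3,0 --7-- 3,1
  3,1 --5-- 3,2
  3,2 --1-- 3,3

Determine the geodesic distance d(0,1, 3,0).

Shortest path: 0,1 → 1,1 → 1,0 → 2,0 → 3,0, total weight = 17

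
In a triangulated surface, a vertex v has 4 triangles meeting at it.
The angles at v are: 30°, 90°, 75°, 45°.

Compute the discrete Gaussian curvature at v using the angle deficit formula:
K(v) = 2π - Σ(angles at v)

Sum of angles = 240°. K = 360° - 240° = 120°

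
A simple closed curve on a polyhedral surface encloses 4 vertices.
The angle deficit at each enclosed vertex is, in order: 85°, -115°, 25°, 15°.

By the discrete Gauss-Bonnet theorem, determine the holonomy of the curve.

Holonomy = total enclosed curvature = 85° + (-115°) + 25° + 15° = 10°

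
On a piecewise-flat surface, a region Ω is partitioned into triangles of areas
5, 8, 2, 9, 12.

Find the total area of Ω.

5 + 8 + 2 + 9 + 12 = 36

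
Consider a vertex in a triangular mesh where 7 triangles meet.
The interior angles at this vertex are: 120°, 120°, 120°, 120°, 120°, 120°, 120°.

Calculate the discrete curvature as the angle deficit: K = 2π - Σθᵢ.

Sum of angles = 840°. K = 360° - 840° = -480° = -8π/3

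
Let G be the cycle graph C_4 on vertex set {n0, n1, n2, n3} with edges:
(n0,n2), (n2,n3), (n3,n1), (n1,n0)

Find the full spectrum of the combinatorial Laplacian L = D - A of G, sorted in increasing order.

The cycle graph C_n has Laplacian eigenvalues λ_k = 2 − 2cos(2πk/n), k = 0, 1, …, n−1. Here n = 4:
k=0: 2 − 2cos(0) = 0.0; k=1: 2 − 2cos(π/2) = 2.0; k=2: 2 − 2cos(π) = 4.0; k=3: 2 − 2cos(3π/2) = 2.0.
Laplacian eigenvalues (increasing order): [0.0, 2.0, 2.0, 4.0]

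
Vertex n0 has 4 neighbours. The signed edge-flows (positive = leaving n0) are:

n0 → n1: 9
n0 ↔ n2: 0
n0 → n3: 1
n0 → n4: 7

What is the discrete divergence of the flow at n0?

Divergence = sum of outgoing flows = 9 + 0 + 1 + 7 = 17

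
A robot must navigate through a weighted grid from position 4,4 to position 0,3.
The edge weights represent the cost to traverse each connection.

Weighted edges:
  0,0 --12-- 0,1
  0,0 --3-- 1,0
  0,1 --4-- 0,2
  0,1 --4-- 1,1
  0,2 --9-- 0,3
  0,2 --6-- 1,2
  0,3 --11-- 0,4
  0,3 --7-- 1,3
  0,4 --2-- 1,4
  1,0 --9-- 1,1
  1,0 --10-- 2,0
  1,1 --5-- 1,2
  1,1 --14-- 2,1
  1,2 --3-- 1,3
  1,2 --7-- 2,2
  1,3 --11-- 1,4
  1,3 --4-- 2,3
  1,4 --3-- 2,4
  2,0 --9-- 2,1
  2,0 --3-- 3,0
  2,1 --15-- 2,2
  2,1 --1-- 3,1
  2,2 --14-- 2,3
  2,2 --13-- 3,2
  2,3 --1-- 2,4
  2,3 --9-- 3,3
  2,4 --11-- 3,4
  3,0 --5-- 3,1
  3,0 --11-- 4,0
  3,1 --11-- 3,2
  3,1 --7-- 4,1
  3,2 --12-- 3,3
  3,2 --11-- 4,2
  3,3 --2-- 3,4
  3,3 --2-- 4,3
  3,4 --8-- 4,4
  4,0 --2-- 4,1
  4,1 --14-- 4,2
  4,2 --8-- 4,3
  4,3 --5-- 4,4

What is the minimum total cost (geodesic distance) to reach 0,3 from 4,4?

Shortest path: 4,4 → 4,3 → 3,3 → 2,3 → 1,3 → 0,3, total weight = 27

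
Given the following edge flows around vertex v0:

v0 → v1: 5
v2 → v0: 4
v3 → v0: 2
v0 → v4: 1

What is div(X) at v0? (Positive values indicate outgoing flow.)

Divergence = sum of outgoing flows = 5 + (-4) + (-2) + 1 = 0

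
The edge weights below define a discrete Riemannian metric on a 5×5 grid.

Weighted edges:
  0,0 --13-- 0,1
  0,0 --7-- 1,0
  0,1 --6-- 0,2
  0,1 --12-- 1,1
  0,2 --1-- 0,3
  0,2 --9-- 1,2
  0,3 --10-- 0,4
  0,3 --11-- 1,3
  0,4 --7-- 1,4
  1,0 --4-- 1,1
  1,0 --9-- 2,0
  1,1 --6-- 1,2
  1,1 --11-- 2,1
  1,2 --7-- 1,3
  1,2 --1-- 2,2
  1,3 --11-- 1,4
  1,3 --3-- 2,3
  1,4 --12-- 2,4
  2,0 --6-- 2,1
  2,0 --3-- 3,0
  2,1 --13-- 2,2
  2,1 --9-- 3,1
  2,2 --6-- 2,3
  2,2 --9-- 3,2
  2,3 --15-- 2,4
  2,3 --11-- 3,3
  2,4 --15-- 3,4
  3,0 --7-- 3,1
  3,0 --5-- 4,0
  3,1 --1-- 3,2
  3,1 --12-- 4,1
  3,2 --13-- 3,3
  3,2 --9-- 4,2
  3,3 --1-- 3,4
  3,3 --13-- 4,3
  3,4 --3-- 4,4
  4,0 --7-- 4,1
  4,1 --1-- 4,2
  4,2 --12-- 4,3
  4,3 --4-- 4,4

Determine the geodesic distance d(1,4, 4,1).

Shortest path: 1,4 → 1,3 → 1,2 → 2,2 → 3,2 → 4,2 → 4,1, total weight = 38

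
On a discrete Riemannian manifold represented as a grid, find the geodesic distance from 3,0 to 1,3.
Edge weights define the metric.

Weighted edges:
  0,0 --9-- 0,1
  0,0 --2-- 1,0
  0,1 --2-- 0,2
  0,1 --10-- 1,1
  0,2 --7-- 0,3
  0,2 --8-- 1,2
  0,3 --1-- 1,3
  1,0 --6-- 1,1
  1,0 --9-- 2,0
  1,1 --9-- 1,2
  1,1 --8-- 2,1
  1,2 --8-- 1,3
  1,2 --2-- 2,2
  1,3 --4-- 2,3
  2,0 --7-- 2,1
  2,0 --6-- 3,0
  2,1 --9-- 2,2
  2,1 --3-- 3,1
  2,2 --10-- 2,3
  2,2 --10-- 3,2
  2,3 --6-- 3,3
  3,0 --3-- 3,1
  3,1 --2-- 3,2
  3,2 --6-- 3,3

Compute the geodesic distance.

Shortest path: 3,0 → 3,1 → 3,2 → 3,3 → 2,3 → 1,3, total weight = 21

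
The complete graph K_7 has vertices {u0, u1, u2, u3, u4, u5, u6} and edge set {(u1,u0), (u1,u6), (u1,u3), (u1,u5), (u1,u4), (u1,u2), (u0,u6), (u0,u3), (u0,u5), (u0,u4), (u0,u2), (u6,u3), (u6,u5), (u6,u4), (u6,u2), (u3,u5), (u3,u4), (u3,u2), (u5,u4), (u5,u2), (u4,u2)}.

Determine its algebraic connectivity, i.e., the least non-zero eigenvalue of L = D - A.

For the complete graph K_n, L = nI − J (J = all-ones matrix). J has eigenvalues n (once, eigenvector 𝟙) and 0 (multiplicity n−1), so L has eigenvalues 0 (once) and n (multiplicity n−1). Here n = 7: eigenvalue 0 once and 7 with multiplicity 6.
Laplacian eigenvalues: [0.0, 7.0, 7.0, 7.0, 7.0, 7.0, 7.0]. Algebraic connectivity (smallest non-zero eigenvalue) = 7.0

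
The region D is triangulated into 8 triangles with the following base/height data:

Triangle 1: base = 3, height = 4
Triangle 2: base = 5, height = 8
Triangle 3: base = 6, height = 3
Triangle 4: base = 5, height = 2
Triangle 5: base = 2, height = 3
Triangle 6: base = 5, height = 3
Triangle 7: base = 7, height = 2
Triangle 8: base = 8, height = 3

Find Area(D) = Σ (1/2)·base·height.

(1/2)×3×4 + (1/2)×5×8 + (1/2)×6×3 + (1/2)×5×2 + (1/2)×2×3 + (1/2)×5×3 + (1/2)×7×2 + (1/2)×8×3 = 69.5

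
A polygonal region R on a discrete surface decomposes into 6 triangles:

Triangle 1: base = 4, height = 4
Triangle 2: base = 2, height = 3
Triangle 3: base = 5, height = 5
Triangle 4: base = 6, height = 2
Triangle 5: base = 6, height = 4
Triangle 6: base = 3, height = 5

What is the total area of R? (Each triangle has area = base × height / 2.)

(1/2)×4×4 + (1/2)×2×3 + (1/2)×5×5 + (1/2)×6×2 + (1/2)×6×4 + (1/2)×3×5 = 49.0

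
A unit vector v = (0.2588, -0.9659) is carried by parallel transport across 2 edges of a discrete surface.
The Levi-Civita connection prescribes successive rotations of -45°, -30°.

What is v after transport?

Total rotation: (-45°) + (-30°) = -75°. Final vector: (-0.8660, -0.5000)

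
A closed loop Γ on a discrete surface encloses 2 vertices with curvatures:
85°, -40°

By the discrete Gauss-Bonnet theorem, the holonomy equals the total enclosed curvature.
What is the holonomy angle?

Holonomy = total enclosed curvature = 85° + (-40°) = 45°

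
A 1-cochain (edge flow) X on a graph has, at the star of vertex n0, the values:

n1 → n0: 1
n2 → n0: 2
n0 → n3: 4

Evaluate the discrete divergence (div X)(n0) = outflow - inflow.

Divergence = sum of outgoing flows = (-1) + (-2) + 4 = 1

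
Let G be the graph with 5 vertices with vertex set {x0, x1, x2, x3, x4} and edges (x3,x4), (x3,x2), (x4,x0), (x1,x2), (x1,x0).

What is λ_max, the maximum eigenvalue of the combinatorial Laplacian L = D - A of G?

Degrees: deg(x0) = 2, deg(x1) = 2, deg(x2) = 2, deg(x3) = 2, deg(x4) = 2.
L = D − A with rows/columns ordered (x0, x1, x2, x3, x4):
  [ 2, -1,  0,  0, -1]
  [-1,  2, -1,  0,  0]
  [ 0, -1,  2, -1,  0]
  [ 0,  0, -1,  2, -1]
  [-1,  0,  0, -1,  2]
Characteristic polynomial: det(λI − L) = λ(λ² − 5λ + 5)².
Roots: λ = 0; (λ² − 5λ + 5) = 0 ⇒ λ = (5 ± √5)/2 ≈ 1.382, 3.618 (multiplicity 2).
(Check: the roots sum (with multiplicity) to 10, matching trace L = Σdeg = 2·5 = 10.)
Laplacian eigenvalues: [0.0, 1.382, 1.382, 3.618, 3.618]. Largest eigenvalue (spectral radius) = 3.618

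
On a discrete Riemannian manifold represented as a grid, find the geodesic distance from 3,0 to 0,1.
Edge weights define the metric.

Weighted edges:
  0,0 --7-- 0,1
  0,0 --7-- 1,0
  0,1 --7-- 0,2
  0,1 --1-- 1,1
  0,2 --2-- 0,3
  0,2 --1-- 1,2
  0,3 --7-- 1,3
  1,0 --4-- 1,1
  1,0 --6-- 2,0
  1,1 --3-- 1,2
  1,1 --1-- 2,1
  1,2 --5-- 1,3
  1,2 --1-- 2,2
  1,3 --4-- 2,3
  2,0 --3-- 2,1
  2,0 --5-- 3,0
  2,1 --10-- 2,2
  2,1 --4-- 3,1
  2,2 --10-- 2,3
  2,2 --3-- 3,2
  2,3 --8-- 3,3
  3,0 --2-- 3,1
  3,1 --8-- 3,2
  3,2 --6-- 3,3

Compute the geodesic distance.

Shortest path: 3,0 → 3,1 → 2,1 → 1,1 → 0,1, total weight = 8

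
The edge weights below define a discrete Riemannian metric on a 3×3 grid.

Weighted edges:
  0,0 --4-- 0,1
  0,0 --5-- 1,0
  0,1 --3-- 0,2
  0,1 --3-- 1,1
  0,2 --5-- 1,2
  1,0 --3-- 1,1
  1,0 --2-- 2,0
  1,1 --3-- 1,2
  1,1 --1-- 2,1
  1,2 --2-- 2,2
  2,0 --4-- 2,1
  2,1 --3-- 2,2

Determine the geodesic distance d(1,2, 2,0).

Shortest path: 1,2 → 1,1 → 2,1 → 2,0, total weight = 8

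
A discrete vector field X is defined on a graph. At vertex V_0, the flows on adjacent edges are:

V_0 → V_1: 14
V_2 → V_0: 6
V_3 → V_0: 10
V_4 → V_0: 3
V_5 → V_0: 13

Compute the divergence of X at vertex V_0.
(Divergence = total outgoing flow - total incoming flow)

Divergence = sum of outgoing flows = 14 + (-6) + (-10) + (-3) + (-13) = -18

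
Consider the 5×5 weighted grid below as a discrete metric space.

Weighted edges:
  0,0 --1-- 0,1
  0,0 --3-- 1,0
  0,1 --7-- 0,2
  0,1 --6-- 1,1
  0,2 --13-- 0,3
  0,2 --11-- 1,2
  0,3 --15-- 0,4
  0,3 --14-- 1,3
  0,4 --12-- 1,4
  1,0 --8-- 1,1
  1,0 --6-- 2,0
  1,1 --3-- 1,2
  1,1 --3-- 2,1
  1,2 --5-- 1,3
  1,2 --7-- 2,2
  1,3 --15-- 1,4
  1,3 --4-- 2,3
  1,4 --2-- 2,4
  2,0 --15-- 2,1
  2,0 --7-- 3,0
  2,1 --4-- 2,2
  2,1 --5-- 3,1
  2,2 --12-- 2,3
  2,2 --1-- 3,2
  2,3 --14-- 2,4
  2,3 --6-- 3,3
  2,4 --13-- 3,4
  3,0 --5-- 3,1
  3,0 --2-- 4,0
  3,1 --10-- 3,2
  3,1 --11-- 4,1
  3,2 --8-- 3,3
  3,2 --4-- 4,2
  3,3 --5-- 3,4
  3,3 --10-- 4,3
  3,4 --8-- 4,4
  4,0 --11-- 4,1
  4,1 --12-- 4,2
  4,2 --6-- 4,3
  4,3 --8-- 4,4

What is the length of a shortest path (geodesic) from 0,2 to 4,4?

Shortest path: 0,2 → 1,2 → 2,2 → 3,2 → 4,2 → 4,3 → 4,4, total weight = 37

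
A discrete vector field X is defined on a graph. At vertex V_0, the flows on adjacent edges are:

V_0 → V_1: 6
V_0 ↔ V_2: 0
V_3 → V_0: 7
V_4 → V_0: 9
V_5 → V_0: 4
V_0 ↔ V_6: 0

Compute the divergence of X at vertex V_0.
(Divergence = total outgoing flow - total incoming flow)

Divergence = sum of outgoing flows = 6 + 0 + (-7) + (-9) + (-4) + 0 = -14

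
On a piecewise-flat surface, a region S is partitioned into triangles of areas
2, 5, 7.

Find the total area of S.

2 + 5 + 7 = 14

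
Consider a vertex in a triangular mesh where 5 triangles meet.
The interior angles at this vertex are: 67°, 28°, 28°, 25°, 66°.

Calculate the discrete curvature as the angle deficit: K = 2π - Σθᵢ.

Sum of angles = 214°. K = 360° - 214° = 146° = 73π/90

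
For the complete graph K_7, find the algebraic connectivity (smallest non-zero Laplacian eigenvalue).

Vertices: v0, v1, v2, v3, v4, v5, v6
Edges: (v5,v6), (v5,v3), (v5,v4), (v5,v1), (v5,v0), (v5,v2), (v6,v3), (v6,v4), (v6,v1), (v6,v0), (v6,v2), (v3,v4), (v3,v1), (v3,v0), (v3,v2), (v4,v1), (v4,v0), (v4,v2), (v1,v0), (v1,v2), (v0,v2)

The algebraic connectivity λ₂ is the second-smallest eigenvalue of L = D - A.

For the complete graph K_n, L = nI − J (J = all-ones matrix). J has eigenvalues n (once, eigenvector 𝟙) and 0 (multiplicity n−1), so L has eigenvalues 0 (once) and n (multiplicity n−1). Here n = 7: eigenvalue 0 once and 7 with multiplicity 6.
Laplacian eigenvalues: [0.0, 7.0, 7.0, 7.0, 7.0, 7.0, 7.0]. Algebraic connectivity (smallest non-zero eigenvalue) = 7.0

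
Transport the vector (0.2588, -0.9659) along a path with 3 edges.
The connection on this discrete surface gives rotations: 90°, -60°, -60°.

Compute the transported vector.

Total rotation: 90° + (-60°) + (-60°) = -30°. Final vector: (-0.2588, -0.9659)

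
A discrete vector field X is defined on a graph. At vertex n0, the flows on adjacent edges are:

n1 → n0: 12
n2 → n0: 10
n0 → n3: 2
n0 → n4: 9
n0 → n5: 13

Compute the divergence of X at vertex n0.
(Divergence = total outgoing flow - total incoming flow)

Divergence = sum of outgoing flows = (-12) + (-10) + 2 + 9 + 13 = 2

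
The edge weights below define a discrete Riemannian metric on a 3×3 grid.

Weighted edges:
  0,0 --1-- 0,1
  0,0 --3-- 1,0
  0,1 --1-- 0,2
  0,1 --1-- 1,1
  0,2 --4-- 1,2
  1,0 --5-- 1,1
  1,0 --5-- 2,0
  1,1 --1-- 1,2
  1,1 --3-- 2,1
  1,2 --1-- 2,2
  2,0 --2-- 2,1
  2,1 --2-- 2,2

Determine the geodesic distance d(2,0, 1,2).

Shortest path: 2,0 → 2,1 → 2,2 → 1,2, total weight = 5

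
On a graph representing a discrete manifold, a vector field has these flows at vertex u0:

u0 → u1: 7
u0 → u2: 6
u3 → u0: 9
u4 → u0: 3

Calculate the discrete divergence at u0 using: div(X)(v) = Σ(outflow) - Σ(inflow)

Divergence = sum of outgoing flows = 7 + 6 + (-9) + (-3) = 1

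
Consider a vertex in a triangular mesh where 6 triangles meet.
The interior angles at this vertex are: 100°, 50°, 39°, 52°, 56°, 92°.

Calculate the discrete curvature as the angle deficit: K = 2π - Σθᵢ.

Sum of angles = 389°. K = 360° - 389° = -29° = -29π/180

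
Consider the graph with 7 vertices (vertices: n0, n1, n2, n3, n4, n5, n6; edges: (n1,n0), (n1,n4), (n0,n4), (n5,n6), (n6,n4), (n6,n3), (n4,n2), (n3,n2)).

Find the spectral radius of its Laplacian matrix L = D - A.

Degrees: deg(n0) = 2, deg(n1) = 2, deg(n2) = 2, deg(n3) = 2, deg(n4) = 4, deg(n5) = 1, deg(n6) = 3.
L = D − A with rows/columns ordered (n0, n1, n2, n3, n4, n5, n6):
  [ 2, -1,  0,  0, -1,  0,  0]
  [-1,  2,  0,  0, -1,  0,  0]
  [ 0,  0,  2, -1, -1,  0,  0]
  [ 0,  0, -1,  2,  0,  0, -1]
  [-1, -1, -1,  0,  4,  0, -1]
  [ 0,  0,  0,  0,  0,  1, -1]
  [ 0,  0,  0, -1, -1, -1,  3]
Characteristic polynomial: det(λI − L) = λ(λ² − 4λ + 2)(λ − 1)(λ² − 8λ + 14)(λ − 3).
Roots: λ = 0; (λ² − 4λ + 2) = 0 ⇒ λ = 2 ± √2 ≈ 0.5858, 3.4142; (λ − 1) = 0 ⇒ λ = 1; (λ² − 8λ + 14) = 0 ⇒ λ = 4 ± √2 ≈ 2.5858, 5.4142; (λ − 3) = 0 ⇒ λ = 3.
(Check: the roots sum (with multiplicity) to 16, matching trace L = Σdeg = 2·8 = 16.)
Laplacian eigenvalues: [0.0, 0.5858, 1.0, 2.5858, 3.0, 3.4142, 5.4142]. Largest eigenvalue (spectral radius) = 5.4142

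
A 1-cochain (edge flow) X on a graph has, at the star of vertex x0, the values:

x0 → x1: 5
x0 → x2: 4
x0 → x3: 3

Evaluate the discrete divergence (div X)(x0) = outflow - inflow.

Divergence = sum of outgoing flows = 5 + 4 + 3 = 12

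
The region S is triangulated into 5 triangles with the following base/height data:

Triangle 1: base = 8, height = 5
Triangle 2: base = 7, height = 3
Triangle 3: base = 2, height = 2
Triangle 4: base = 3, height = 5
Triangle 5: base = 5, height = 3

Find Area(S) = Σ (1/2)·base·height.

(1/2)×8×5 + (1/2)×7×3 + (1/2)×2×2 + (1/2)×3×5 + (1/2)×5×3 = 47.5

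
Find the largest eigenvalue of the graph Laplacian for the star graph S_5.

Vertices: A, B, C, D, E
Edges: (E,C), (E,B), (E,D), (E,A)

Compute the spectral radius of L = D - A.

The star S_5 is the complete bipartite graph K_{1,4} (one hub of degree 4, 4 leaves of degree 1). The Laplacian spectrum of K_{p,q} is 0, p (multiplicity q−1), q (multiplicity p−1), p+q. With p = 1, q = 4: 0 once, 1 with multiplicity 3, and 5 once. (Check: trace L = sum of degrees = 8 = 3·1 + 5.)
Laplacian eigenvalues: [0.0, 1.0, 1.0, 1.0, 5.0]. Largest eigenvalue (spectral radius) = 5.0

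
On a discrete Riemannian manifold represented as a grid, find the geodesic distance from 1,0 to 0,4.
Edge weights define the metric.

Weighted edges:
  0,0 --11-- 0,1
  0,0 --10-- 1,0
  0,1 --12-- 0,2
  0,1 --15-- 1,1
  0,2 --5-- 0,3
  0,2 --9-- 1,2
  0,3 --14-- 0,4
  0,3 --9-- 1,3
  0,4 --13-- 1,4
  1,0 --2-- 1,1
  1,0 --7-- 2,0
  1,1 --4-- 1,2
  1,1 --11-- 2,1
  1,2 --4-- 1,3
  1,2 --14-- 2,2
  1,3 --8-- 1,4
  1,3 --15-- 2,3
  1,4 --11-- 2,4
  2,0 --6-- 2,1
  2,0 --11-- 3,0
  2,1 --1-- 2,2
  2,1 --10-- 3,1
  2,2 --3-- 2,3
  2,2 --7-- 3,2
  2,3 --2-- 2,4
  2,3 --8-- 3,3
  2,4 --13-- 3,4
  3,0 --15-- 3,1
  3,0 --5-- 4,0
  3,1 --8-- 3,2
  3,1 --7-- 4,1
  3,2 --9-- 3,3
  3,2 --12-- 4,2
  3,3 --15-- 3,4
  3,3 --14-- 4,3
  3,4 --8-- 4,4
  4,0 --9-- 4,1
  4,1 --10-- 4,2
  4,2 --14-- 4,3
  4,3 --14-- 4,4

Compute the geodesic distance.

Shortest path: 1,0 → 1,1 → 1,2 → 1,3 → 1,4 → 0,4, total weight = 31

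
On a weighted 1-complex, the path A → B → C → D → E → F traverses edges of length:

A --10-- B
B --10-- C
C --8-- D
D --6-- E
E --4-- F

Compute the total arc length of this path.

Arc length = 10 + 10 + 8 + 6 + 4 = 38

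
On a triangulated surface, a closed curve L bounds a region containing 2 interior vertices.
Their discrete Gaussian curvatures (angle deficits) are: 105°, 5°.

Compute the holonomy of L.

Holonomy = total enclosed curvature = 105° + 5° = 110°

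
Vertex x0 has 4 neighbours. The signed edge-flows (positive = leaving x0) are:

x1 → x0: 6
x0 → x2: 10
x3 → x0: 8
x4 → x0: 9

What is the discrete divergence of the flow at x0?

Divergence = sum of outgoing flows = (-6) + 10 + (-8) + (-9) = -13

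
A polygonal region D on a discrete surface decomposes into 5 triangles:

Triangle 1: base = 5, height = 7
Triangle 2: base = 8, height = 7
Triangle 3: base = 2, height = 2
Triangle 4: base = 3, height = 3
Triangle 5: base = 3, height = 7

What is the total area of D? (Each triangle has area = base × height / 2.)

(1/2)×5×7 + (1/2)×8×7 + (1/2)×2×2 + (1/2)×3×3 + (1/2)×3×7 = 62.5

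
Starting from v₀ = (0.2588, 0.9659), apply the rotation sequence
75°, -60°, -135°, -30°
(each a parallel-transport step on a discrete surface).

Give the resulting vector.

Total rotation: 75° + (-60°) + (-135°) + (-30°) = -150°. Final vector: (0.2588, -0.9659)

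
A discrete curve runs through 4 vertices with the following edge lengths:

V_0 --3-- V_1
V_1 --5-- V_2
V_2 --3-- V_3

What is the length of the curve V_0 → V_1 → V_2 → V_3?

Arc length = 3 + 5 + 3 = 11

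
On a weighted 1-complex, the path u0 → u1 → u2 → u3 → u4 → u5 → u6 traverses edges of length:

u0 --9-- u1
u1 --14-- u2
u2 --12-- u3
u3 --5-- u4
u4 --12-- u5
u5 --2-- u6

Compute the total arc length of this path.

Arc length = 9 + 14 + 12 + 5 + 12 + 2 = 54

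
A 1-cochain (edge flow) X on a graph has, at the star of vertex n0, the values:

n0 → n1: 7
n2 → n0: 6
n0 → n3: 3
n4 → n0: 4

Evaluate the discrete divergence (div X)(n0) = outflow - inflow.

Divergence = sum of outgoing flows = 7 + (-6) + 3 + (-4) = 0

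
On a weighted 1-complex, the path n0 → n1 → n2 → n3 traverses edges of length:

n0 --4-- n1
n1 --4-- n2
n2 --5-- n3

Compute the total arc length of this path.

Arc length = 4 + 4 + 5 = 13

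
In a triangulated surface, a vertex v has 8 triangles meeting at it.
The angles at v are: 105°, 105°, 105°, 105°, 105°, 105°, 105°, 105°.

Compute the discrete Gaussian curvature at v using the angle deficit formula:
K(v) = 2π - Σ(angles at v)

Sum of angles = 840°. K = 360° - 840° = -480°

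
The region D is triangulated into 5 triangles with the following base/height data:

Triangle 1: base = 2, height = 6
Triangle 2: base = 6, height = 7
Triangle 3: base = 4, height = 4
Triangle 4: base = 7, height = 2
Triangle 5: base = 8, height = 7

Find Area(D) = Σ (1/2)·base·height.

(1/2)×2×6 + (1/2)×6×7 + (1/2)×4×4 + (1/2)×7×2 + (1/2)×8×7 = 70.0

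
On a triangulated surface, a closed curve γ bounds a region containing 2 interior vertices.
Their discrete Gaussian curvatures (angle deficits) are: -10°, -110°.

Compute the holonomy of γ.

Holonomy = total enclosed curvature = (-10°) + (-110°) = -120°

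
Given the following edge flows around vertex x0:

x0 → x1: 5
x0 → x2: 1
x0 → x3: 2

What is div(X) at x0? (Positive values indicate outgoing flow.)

Divergence = sum of outgoing flows = 5 + 1 + 2 = 8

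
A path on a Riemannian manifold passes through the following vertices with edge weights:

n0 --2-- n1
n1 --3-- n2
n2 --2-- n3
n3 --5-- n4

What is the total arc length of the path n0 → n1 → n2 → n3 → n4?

Arc length = 2 + 3 + 2 + 5 = 12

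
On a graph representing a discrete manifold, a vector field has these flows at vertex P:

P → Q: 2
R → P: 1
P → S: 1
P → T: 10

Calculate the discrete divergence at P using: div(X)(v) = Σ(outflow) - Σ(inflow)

Divergence = sum of outgoing flows = 2 + (-1) + 1 + 10 = 12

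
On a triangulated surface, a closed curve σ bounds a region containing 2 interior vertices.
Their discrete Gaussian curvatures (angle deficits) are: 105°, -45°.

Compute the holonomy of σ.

Holonomy = total enclosed curvature = 105° + (-45°) = 60°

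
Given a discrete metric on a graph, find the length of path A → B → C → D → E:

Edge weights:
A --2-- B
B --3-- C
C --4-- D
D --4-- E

Arc length = 2 + 3 + 4 + 4 = 13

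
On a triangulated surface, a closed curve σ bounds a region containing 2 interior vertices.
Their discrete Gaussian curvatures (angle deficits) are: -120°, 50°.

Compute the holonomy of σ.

Holonomy = total enclosed curvature = (-120°) + 50° = -70°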